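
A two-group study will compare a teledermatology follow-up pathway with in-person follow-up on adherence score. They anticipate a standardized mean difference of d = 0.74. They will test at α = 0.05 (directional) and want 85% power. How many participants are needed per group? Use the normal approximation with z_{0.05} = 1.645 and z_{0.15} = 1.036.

n = 27 per group

For two independent groups with equal n: n = 2·((z_{α} + z_β) / d)².
z_{α} + z_β = 1.645 + 1.036 = 2.681.
n = 2 × (2.681 / 0.74)² = 2 × 3.623² = 2 × 13.13 = 26.3.
Round up to the next whole participant.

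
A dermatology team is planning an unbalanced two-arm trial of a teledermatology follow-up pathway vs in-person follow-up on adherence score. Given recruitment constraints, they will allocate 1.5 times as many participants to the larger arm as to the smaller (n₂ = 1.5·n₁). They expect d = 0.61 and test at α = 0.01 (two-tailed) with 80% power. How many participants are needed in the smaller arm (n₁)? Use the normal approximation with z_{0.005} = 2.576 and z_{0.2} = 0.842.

With allocation ratio k = n₂/n₁ = 1.5, Var(x̄₁−x̄₂) = σ²(1/n₁ + 1/(k·n₁)) = σ²·(k+1)/(k·n₁).
So n₁ = (1 + 1/k)·((z_{α/2} + z_β)/d)² = 1.667 × (3.418/0.61)².
n₁ = 1.667 × 31.40 = 52.3.
Round up: n₁ = 53, giving n₂ = ⌈1.5 × 53⌉ = ⌈79.5⌉ = 80.

n₁ = 53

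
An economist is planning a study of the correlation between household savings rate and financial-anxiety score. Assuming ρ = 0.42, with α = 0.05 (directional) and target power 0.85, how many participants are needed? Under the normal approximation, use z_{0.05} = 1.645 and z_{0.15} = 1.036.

Fisher's z: C = ½·ln((1+r)/(1−r)) = ½·ln(2.4483) = 0.4477.
n = ((z_{α} + z_β)/C)² + 3.
(1.645 + 1.036) / 0.4477 = 2.681 / 0.4477 = 5.988.
n = 5.988² + 3 = 35.86 + 3 = 38.9.
Round up.

n = 39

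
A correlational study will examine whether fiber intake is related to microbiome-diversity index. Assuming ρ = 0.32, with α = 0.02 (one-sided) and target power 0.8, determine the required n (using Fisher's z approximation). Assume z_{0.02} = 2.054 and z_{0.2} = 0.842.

n = 80

Fisher's z: C = ½·ln((1+r)/(1−r)) = ½·ln(1.9412) = 0.3316.
n = ((z_{α} + z_β)/C)² + 3.
(2.054 + 0.842) / 0.3316 = 2.896 / 0.3316 = 8.733.
n = 8.733² + 3 = 76.27 + 3 = 79.3.
Round up.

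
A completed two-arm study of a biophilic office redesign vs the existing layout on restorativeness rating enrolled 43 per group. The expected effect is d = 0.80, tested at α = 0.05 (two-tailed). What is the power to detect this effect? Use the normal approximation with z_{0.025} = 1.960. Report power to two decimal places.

power ≈ 0.96

For two equal groups, power = Φ(d·√(n/2) − z_{α/2}).
d·√(n/2) = 0.80 × √(43/2) = 0.80 × 4.637 = 3.709.
z_β = 3.709 − 1.960 = 1.749.
Power = Φ(1.749) = 0.960.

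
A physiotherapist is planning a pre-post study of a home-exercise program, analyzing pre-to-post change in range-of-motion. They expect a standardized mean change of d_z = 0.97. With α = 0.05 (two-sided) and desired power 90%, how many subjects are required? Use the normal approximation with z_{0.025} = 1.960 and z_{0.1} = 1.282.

For a paired (one-sample on differences) test: n = ((z_{α/2} + z_β) / d)².
z_{α/2} + z_β = 1.960 + 1.282 = 3.242.
n = (3.242 / 0.97)² = 3.342² = 11.17.
Round up.

n = 12 pairs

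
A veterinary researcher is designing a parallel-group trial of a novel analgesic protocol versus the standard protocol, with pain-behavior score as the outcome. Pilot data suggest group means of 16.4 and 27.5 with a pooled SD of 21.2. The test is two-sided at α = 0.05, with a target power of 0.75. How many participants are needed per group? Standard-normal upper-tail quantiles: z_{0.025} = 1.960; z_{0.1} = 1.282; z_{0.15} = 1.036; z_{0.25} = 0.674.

Cohen's d = |M₁ − M₂| / SD_pooled = |16.4 − 27.5| / 21.2 = 11.1 / 21.2 = 0.524.
For two independent groups with equal n: n = 2·((z_{α/2} + z_β) / d)².
z_{α/2} + z_β = 1.960 + 0.674 = 2.634.
n = 2 × (2.634 / 0.524)² = 2 × 5.027² = 2 × 25.27 = 50.5.
Round up to the next whole participant.

n = 51 per group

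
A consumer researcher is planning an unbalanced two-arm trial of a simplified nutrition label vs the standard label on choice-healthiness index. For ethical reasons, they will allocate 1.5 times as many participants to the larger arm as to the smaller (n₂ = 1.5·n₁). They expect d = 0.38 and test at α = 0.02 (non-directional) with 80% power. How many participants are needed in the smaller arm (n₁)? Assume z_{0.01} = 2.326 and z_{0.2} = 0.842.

n₁ = 116

With allocation ratio k = n₂/n₁ = 1.5, Var(x̄₁−x̄₂) = σ²(1/n₁ + 1/(k·n₁)) = σ²·(k+1)/(k·n₁).
So n₁ = (1 + 1/k)·((z_{α/2} + z_β)/d)² = 1.667 × (3.168/0.38)².
n₁ = 1.667 × 69.50 = 115.8.
Round up: n₁ = 116, giving n₂ = 1.5 × 116 = 174.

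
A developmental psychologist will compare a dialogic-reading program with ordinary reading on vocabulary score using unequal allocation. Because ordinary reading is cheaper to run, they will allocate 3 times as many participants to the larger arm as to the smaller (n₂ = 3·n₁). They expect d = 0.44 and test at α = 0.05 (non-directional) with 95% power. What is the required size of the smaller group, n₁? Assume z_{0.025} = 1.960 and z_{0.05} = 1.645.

n₁ = 90

With allocation ratio k = n₂/n₁ = 3, Var(x̄₁−x̄₂) = σ²(1/n₁ + 1/(k·n₁)) = σ²·(k+1)/(k·n₁).
So n₁ = (1 + 1/k)·((z_{α/2} + z_β)/d)² = 1.333 × (3.605/0.44)².
n₁ = 1.333 × 67.13 = 89.5.
Round up: n₁ = 90, giving n₂ = 3 × 90 = 270.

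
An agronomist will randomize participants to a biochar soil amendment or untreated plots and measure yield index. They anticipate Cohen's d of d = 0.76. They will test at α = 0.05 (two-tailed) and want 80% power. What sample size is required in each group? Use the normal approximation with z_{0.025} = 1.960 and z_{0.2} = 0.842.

For two independent groups with equal n: n = 2·((z_{α/2} + z_β) / d)².
z_{α/2} + z_β = 1.960 + 0.842 = 2.802.
n = 2 × (2.802 / 0.76)² = 2 × 3.687² = 2 × 13.59 = 27.2.
Round up to the next whole participant.

n = 28 per group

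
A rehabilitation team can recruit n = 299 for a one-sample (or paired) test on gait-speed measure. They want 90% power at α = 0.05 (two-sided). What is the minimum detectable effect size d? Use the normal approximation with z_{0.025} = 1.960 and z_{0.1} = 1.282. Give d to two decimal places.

For a single sample (or paired design) of n = 299: d_min = (z_{α/2} + z_β)/√n.
z-sum = 1.960 + 1.282 = 3.242.
d_min = 3.242 / √299 = 3.242 / 17.292 = 0.187.

d_min ≈ 0.19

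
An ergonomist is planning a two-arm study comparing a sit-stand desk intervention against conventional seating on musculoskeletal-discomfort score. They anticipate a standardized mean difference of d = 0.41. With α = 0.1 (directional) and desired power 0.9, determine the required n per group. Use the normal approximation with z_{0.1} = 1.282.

For two independent groups with equal n: n = 2·((z_{α} + z_β) / d)².
z_{α} + z_β = 1.282 + 1.282 = 2.564.
n = 2 × (2.564 / 0.41)² = 2 × 6.254² = 2 × 39.11 = 78.2.
Round up to the next whole participant.

n = 79 per group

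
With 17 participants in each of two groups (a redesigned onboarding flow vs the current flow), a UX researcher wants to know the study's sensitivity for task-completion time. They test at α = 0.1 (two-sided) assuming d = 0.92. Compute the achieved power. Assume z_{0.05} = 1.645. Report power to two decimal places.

For two equal groups, power = Φ(d·√(n/2) − z_{α/2}).
d·√(n/2) = 0.92 × √(17/2) = 0.92 × 2.915 = 2.682.
z_β = 2.682 − 1.645 = 1.037.
Power = Φ(1.037) = 0.850.

power ≈ 0.85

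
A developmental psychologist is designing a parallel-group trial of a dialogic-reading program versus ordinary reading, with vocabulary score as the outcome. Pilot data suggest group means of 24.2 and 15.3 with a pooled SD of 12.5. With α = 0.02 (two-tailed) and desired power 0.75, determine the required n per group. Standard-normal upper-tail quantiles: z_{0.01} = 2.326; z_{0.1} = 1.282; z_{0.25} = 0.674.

n = 36 per group

Cohen's d = |M₁ − M₂| / SD_pooled = |24.2 − 15.3| / 12.5 = 8.9 / 12.5 = 0.712.
For two independent groups with equal n: n = 2·((z_{α/2} + z_β) / d)².
z_{α/2} + z_β = 2.326 + 0.674 = 3.000.
n = 2 × (3.000 / 0.712)² = 2 × 4.213² = 2 × 17.75 = 35.5.
Round up to the next whole participant.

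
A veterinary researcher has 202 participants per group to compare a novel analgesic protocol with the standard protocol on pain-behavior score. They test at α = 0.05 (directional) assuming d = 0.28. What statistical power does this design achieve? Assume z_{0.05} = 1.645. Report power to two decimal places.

power ≈ 0.88

For two equal groups, power = Φ(d·√(n/2) − z_{α}).
d·√(n/2) = 0.28 × √(202/2) = 0.28 × 10.050 = 2.814.
z_β = 2.814 − 1.645 = 1.169.
Power = Φ(1.169) = 0.879.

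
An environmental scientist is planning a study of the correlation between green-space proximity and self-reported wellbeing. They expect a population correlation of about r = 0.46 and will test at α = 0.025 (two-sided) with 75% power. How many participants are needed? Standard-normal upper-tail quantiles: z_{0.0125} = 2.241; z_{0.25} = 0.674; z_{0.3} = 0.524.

Fisher's z: C = ½·ln((1+r)/(1−r)) = ½·ln(2.7037) = 0.4973.
n = ((z_{α/2} + z_β)/C)² + 3.
(2.241 + 0.674) / 0.4973 = 2.915 / 0.4973 = 5.862.
n = 5.862² + 3 = 34.36 + 3 = 37.4.
Round up.

n = 38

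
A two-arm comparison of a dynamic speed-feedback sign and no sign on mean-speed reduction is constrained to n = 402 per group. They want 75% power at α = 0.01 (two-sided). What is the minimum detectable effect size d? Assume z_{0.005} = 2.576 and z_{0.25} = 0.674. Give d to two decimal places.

d_min ≈ 0.23

For two independent groups of n = 402 each: d_min = (z_{α/2} + z_β)·√(2/n).
z-sum = 2.576 + 0.674 = 3.250.
d_min = 3.250 × √(2/402) = 3.250 × 0.0705 = 0.229.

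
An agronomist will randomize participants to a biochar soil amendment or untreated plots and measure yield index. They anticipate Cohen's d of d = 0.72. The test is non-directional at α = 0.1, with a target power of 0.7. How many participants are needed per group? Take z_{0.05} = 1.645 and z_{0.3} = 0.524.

For two independent groups with equal n: n = 2·((z_{α/2} + z_β) / d)².
z_{α/2} + z_β = 1.645 + 0.524 = 2.169.
n = 2 × (2.169 / 0.72)² = 2 × 3.013² = 2 × 9.08 = 18.2.
Round up to the next whole participant.

n = 19 per group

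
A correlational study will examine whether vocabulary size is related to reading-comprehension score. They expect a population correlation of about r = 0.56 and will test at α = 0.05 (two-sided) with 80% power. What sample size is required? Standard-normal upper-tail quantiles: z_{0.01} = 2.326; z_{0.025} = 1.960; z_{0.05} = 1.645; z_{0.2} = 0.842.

Fisher's z: C = ½·ln((1+r)/(1−r)) = ½·ln(3.5455) = 0.6328.
n = ((z_{α/2} + z_β)/C)² + 3.
(1.960 + 0.842) / 0.6328 = 2.802 / 0.6328 = 4.428.
n = 4.428² + 3 = 19.61 + 3 = 22.6.
Round up.

n = 23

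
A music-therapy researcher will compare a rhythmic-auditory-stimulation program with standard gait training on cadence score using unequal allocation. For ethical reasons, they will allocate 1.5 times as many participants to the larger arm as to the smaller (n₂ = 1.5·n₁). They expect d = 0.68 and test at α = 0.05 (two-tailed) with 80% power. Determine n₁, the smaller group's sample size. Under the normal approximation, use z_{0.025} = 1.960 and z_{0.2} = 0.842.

With allocation ratio k = n₂/n₁ = 1.5, Var(x̄₁−x̄₂) = σ²(1/n₁ + 1/(k·n₁)) = σ²·(k+1)/(k·n₁).
So n₁ = (1 + 1/k)·((z_{α/2} + z_β)/d)² = 1.667 × (2.802/0.68)².
n₁ = 1.667 × 16.98 = 28.3.
Round up: n₁ = 29, giving n₂ = ⌈1.5 × 29⌉ = ⌈43.5⌉ = 44.

n₁ = 29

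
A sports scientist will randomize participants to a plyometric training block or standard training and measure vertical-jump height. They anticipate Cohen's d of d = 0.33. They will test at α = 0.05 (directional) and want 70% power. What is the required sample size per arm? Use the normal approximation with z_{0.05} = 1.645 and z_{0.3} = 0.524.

n = 87 per group

For two independent groups with equal n: n = 2·((z_{α} + z_β) / d)².
z_{α} + z_β = 1.645 + 0.524 = 2.169.
n = 2 × (2.169 / 0.33)² = 2 × 6.573² = 2 × 43.20 = 86.4.
Round up to the next whole participant.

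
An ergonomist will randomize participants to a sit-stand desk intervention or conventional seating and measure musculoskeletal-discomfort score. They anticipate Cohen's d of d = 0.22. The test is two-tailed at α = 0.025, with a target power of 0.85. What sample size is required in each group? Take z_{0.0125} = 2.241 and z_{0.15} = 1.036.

For two independent groups with equal n: n = 2·((z_{α/2} + z_β) / d)².
z_{α/2} + z_β = 2.241 + 1.036 = 3.277.
n = 2 × (3.277 / 0.22)² = 2 × 14.895² = 2 × 221.87 = 443.7.
Round up to the next whole participant.

n = 444 per group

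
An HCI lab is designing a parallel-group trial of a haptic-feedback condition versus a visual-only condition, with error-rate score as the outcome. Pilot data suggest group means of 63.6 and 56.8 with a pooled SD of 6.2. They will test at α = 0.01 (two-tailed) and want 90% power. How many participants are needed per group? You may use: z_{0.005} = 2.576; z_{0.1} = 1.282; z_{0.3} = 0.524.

n = 25 per group

Cohen's d = |M₁ − M₂| / SD_pooled = |63.6 − 56.8| / 6.2 = 6.8 / 6.2 = 1.097.
For two independent groups with equal n: n = 2·((z_{α/2} + z_β) / d)².
z_{α/2} + z_β = 2.576 + 1.282 = 3.858.
n = 2 × (3.858 / 1.097)² = 2 × 3.517² = 2 × 12.37 = 24.7.
Round up to the next whole participant.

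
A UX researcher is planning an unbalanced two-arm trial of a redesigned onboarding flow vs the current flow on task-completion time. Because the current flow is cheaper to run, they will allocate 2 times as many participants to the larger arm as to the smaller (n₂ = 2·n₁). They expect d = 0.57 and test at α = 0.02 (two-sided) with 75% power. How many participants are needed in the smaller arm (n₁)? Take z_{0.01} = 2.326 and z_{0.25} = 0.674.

With allocation ratio k = n₂/n₁ = 2, Var(x̄₁−x̄₂) = σ²(1/n₁ + 1/(k·n₁)) = σ²·(k+1)/(k·n₁).
So n₁ = (1 + 1/k)·((z_{α/2} + z_β)/d)² = 1.500 × (3.000/0.57)².
n₁ = 1.500 × 27.70 = 41.6.
Round up: n₁ = 42, giving n₂ = 2 × 42 = 84.

n₁ = 42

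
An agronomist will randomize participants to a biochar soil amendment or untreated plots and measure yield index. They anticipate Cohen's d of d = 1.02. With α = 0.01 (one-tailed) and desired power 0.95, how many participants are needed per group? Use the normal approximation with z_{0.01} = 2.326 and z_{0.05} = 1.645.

For two independent groups with equal n: n = 2·((z_{α} + z_β) / d)².
z_{α} + z_β = 2.326 + 1.645 = 3.971.
n = 2 × (3.971 / 1.02)² = 2 × 3.893² = 2 × 15.16 = 30.3.
Round up to the next whole participant.

n = 31 per group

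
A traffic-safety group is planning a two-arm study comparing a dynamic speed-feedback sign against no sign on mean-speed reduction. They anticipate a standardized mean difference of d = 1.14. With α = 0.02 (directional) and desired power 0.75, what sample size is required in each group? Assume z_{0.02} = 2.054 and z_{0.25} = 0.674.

For two independent groups with equal n: n = 2·((z_{α} + z_β) / d)².
z_{α} + z_β = 2.054 + 0.674 = 2.728.
n = 2 × (2.728 / 1.14)² = 2 × 2.393² = 2 × 5.73 = 11.5.
Round up to the next whole participant.

n = 12 per group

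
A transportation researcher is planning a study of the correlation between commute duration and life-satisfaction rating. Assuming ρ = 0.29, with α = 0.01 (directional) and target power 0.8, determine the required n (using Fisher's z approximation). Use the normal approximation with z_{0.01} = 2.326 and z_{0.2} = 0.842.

Fisher's z: C = ½·ln((1+r)/(1−r)) = ½·ln(1.8169) = 0.2986.
n = ((z_{α} + z_β)/C)² + 3.
(2.326 + 0.842) / 0.2986 = 3.168 / 0.2986 = 10.610.
n = 10.610² + 3 = 112.56 + 3 = 115.6.
Round up.

n = 116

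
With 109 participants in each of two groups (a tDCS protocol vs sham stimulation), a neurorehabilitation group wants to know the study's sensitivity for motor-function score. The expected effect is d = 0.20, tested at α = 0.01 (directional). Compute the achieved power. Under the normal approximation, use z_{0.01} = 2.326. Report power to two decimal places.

For two equal groups, power = Φ(d·√(n/2) − z_{α}).
d·√(n/2) = 0.20 × √(109/2) = 0.20 × 7.382 = 1.476.
z_β = 1.476 − 2.326 = -0.850.
Power = Φ(-0.850) = 0.198.

power ≈ 0.20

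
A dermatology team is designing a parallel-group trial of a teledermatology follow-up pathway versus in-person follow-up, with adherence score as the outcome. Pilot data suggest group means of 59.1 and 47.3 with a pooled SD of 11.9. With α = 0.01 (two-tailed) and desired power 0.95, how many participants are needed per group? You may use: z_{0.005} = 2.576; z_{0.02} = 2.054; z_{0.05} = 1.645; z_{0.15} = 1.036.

Cohen's d = |M₁ − M₂| / SD_pooled = |59.1 − 47.3| / 11.9 = 11.8 / 11.9 = 0.992.
For two independent groups with equal n: n = 2·((z_{α/2} + z_β) / d)².
z_{α/2} + z_β = 2.576 + 1.645 = 4.221.
n = 2 × (4.221 / 0.992)² = 2 × 4.255² = 2 × 18.11 = 36.2.
Round up to the next whole participant.

n = 37 per group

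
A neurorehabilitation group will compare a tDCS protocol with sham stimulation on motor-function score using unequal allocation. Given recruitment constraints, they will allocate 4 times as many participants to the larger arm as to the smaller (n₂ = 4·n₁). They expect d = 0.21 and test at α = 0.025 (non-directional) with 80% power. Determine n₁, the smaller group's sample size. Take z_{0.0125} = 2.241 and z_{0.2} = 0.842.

With allocation ratio k = n₂/n₁ = 4, Var(x̄₁−x̄₂) = σ²(1/n₁ + 1/(k·n₁)) = σ²·(k+1)/(k·n₁).
So n₁ = (1 + 1/k)·((z_{α/2} + z_β)/d)² = 1.250 × (3.083/0.21)².
n₁ = 1.250 × 215.53 = 269.4.
Round up: n₁ = 270, giving n₂ = 4 × 270 = 1080.

n₁ = 270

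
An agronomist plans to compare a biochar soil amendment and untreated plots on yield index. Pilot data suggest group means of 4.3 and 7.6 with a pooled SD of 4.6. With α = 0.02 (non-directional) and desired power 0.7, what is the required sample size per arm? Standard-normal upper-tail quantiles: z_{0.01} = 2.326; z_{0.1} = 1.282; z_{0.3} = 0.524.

Cohen's d = |M₁ − M₂| / SD_pooled = |4.3 − 7.6| / 4.6 = 3.3 / 4.6 = 0.717.
For two independent groups with equal n: n = 2·((z_{α/2} + z_β) / d)².
z_{α/2} + z_β = 2.326 + 0.524 = 2.850.
n = 2 × (2.850 / 0.717)² = 2 × 3.975² = 2 × 15.80 = 31.6.
Round up to the next whole participant.

n = 32 per group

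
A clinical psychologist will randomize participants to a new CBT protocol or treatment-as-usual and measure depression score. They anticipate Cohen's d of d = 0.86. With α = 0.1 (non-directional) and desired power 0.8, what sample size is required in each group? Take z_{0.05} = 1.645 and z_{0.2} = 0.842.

n = 17 per group

For two independent groups with equal n: n = 2·((z_{α/2} + z_β) / d)².
z_{α/2} + z_β = 1.645 + 0.842 = 2.487.
n = 2 × (2.487 / 0.86)² = 2 × 2.892² = 2 × 8.36 = 16.7.
Round up to the next whole participant.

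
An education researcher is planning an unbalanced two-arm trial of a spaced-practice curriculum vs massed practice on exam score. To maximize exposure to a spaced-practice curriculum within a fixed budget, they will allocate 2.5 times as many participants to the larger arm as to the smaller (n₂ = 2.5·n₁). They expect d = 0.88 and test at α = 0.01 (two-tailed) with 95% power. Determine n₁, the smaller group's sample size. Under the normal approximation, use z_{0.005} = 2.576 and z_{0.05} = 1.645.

With allocation ratio k = n₂/n₁ = 2.5, Var(x̄₁−x̄₂) = σ²(1/n₁ + 1/(k·n₁)) = σ²·(k+1)/(k·n₁).
So n₁ = (1 + 1/k)·((z_{α/2} + z_β)/d)² = 1.400 × (4.221/0.88)².
n₁ = 1.400 × 23.01 = 32.2.
Round up: n₁ = 33, giving n₂ = ⌈2.5 × 33⌉ = ⌈82.5⌉ = 83.

n₁ = 33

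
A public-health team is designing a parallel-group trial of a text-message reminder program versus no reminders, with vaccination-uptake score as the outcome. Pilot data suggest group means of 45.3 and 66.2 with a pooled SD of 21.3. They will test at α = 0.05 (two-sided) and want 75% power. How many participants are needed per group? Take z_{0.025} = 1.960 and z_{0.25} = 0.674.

n = 15 per group

Cohen's d = |M₁ − M₂| / SD_pooled = |45.3 − 66.2| / 21.3 = 20.9 / 21.3 = 0.981.
For two independent groups with equal n: n = 2·((z_{α/2} + z_β) / d)².
z_{α/2} + z_β = 1.960 + 0.674 = 2.634.
n = 2 × (2.634 / 0.981)² = 2 × 2.685² = 2 × 7.21 = 14.4.
Round up to the next whole participant.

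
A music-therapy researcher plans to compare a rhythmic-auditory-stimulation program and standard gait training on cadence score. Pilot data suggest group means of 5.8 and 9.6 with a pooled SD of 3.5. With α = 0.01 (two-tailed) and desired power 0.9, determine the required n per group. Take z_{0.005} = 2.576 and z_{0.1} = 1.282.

n = 26 per group

Cohen's d = |M₁ − M₂| / SD_pooled = |5.8 − 9.6| / 3.5 = 3.8 / 3.5 = 1.086.
For two independent groups with equal n: n = 2·((z_{α/2} + z_β) / d)².
z_{α/2} + z_β = 2.576 + 1.282 = 3.858.
n = 2 × (3.858 / 1.086)² = 2 × 3.552² = 2 × 12.62 = 25.2.
Round up to the next whole participant.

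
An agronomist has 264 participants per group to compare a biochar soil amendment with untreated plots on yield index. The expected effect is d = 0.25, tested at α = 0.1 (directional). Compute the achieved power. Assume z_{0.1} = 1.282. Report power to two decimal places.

For two equal groups, power = Φ(d·√(n/2) − z_{α}).
d·√(n/2) = 0.25 × √(264/2) = 0.25 × 11.489 = 2.872.
z_β = 2.872 − 1.282 = 1.590.
Power = Φ(1.590) = 0.944.

power ≈ 0.94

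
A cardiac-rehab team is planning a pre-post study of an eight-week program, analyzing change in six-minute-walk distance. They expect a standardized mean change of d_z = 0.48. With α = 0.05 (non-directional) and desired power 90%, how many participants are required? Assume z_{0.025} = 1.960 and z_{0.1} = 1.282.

For a paired (one-sample on differences) test: n = ((z_{α/2} + z_β) / d)².
z_{α/2} + z_β = 1.960 + 1.282 = 3.242.
n = (3.242 / 0.48)² = 6.754² = 45.62.
Round up.

n = 46 pairs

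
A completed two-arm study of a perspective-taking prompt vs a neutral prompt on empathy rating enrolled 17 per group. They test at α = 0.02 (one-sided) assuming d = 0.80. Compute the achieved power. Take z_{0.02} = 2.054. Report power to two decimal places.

power ≈ 0.61

For two equal groups, power = Φ(d·√(n/2) − z_{α}).
d·√(n/2) = 0.80 × √(17/2) = 0.80 × 2.915 = 2.332.
z_β = 2.332 − 2.054 = 0.278.
Power = Φ(0.278) = 0.610.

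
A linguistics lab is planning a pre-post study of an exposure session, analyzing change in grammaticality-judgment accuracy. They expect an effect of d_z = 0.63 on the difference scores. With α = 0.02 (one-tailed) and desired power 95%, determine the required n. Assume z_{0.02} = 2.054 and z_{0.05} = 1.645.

n = 35 pairs

For a paired (one-sample on differences) test: n = ((z_{α} + z_β) / d)².
z_{α} + z_β = 2.054 + 1.645 = 3.699.
n = (3.699 / 0.63)² = 5.871² = 34.47.
Round up.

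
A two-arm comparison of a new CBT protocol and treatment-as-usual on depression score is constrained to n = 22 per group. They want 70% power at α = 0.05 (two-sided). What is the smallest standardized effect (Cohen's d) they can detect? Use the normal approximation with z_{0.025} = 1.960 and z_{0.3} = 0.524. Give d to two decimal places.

d_min ≈ 0.75

For two independent groups of n = 22 each: d_min = (z_{α/2} + z_β)·√(2/n).
z-sum = 1.960 + 0.524 = 2.484.
d_min = 2.484 × √(2/22) = 2.484 × 0.3015 = 0.749.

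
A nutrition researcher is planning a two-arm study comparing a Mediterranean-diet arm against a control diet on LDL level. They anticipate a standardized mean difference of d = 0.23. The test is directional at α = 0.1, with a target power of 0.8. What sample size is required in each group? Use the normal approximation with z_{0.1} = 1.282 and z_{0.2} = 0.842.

For two independent groups with equal n: n = 2·((z_{α} + z_β) / d)².
z_{α} + z_β = 1.282 + 0.842 = 2.124.
n = 2 × (2.124 / 0.23)² = 2 × 9.235² = 2 × 85.28 = 170.6.
Round up to the next whole participant.

n = 171 per group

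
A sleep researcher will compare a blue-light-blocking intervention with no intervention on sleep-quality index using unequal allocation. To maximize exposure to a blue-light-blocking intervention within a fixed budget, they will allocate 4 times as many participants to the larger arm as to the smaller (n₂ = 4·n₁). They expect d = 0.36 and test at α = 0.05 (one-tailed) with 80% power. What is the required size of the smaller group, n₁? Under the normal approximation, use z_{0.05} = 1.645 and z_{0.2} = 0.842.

With allocation ratio k = n₂/n₁ = 4, Var(x̄₁−x̄₂) = σ²(1/n₁ + 1/(k·n₁)) = σ²·(k+1)/(k·n₁).
So n₁ = (1 + 1/k)·((z_{α} + z_β)/d)² = 1.250 × (2.487/0.36)².
n₁ = 1.250 × 47.73 = 59.7.
Round up: n₁ = 60, giving n₂ = 4 × 60 = 240.

n₁ = 60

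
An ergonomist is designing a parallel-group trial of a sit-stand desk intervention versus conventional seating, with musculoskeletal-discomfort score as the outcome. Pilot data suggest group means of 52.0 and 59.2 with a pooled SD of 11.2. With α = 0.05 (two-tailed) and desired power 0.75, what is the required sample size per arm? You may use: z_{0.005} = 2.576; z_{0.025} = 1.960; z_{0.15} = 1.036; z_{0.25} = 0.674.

n = 34 per group

Cohen's d = |M₁ − M₂| / SD_pooled = |52.0 − 59.2| / 11.2 = 7.2 / 11.2 = 0.643.
For two independent groups with equal n: n = 2·((z_{α/2} + z_β) / d)².
z_{α/2} + z_β = 1.960 + 0.674 = 2.634.
n = 2 × (2.634 / 0.643)² = 2 × 4.096² = 2 × 16.78 = 33.6.
Round up to the next whole participant.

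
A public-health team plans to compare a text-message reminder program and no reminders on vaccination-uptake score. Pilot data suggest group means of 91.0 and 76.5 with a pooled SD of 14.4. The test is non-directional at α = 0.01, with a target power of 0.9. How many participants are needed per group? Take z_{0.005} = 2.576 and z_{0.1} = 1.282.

Cohen's d = |M₁ − M₂| / SD_pooled = |91.0 − 76.5| / 14.4 = 14.5 / 14.4 = 1.007.
For two independent groups with equal n: n = 2·((z_{α/2} + z_β) / d)².
z_{α/2} + z_β = 2.576 + 1.282 = 3.858.
n = 2 × (3.858 / 1.007)² = 2 × 3.831² = 2 × 14.68 = 29.4.
Round up to the next whole participant.

n = 30 per group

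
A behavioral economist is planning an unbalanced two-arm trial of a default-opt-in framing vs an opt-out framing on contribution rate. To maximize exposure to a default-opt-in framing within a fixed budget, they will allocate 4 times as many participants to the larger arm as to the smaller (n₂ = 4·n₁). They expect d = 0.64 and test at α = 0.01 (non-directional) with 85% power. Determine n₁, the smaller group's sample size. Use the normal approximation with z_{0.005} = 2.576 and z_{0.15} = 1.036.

n₁ = 40

With allocation ratio k = n₂/n₁ = 4, Var(x̄₁−x̄₂) = σ²(1/n₁ + 1/(k·n₁)) = σ²·(k+1)/(k·n₁).
So n₁ = (1 + 1/k)·((z_{α/2} + z_β)/d)² = 1.250 × (3.612/0.64)².
n₁ = 1.250 × 31.85 = 39.8.
Round up: n₁ = 40, giving n₂ = 4 × 40 = 160.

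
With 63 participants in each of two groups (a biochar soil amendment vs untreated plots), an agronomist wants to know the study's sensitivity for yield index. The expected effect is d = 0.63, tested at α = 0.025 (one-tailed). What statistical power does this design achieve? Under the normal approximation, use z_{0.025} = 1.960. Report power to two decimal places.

power ≈ 0.94

For two equal groups, power = Φ(d·√(n/2) − z_{α}).
d·√(n/2) = 0.63 × √(63/2) = 0.63 × 5.612 = 3.536.
z_β = 3.536 − 1.960 = 1.576.
Power = Φ(1.576) = 0.942.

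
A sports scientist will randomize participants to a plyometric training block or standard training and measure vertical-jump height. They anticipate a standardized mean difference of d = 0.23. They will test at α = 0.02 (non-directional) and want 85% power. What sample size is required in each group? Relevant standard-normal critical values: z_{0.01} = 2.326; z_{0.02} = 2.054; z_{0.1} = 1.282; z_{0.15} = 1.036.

n = 428 per group

For two independent groups with equal n: n = 2·((z_{α/2} + z_β) / d)².
z_{α/2} + z_β = 2.326 + 1.036 = 3.362.
n = 2 × (3.362 / 0.23)² = 2 × 14.617² = 2 × 213.67 = 427.3.
Round up to the next whole participant.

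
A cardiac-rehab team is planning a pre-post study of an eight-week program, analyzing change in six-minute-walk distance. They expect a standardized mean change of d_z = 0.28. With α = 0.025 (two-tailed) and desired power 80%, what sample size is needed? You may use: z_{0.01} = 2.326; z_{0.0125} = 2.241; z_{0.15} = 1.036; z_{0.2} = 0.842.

n = 122 pairs

For a paired (one-sample on differences) test: n = ((z_{α/2} + z_β) / d)².
z_{α/2} + z_β = 2.241 + 0.842 = 3.083.
n = (3.083 / 0.28)² = 11.011² = 121.24.
Round up.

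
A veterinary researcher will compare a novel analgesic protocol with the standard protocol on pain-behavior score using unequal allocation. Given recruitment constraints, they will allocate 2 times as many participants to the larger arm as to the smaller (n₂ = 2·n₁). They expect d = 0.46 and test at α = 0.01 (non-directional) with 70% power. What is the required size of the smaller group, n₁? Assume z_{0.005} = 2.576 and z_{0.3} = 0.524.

n₁ = 69

With allocation ratio k = n₂/n₁ = 2, Var(x̄₁−x̄₂) = σ²(1/n₁ + 1/(k·n₁)) = σ²·(k+1)/(k·n₁).
So n₁ = (1 + 1/k)·((z_{α/2} + z_β)/d)² = 1.500 × (3.100/0.46)².
n₁ = 1.500 × 45.42 = 68.1.
Round up: n₁ = 69, giving n₂ = 2 × 69 = 138.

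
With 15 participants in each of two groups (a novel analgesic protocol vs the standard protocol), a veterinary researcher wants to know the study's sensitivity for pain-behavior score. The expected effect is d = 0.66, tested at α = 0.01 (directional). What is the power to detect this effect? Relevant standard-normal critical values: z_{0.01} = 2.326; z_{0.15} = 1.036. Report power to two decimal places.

For two equal groups, power = Φ(d·√(n/2) − z_{α}).
d·√(n/2) = 0.66 × √(15/2) = 0.66 × 2.739 = 1.807.
z_β = 1.807 − 2.326 = -0.519.
Power = Φ(-0.519) = 0.302.

power ≈ 0.30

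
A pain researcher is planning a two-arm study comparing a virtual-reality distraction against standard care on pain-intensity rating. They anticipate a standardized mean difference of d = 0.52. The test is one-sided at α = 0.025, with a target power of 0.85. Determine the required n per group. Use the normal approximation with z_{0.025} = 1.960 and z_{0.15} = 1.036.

For two independent groups with equal n: n = 2·((z_{α} + z_β) / d)².
z_{α} + z_β = 1.960 + 1.036 = 2.996.
n = 2 × (2.996 / 0.52)² = 2 × 5.762² = 2 × 33.20 = 66.4.
Round up to the next whole participant.

n = 67 per group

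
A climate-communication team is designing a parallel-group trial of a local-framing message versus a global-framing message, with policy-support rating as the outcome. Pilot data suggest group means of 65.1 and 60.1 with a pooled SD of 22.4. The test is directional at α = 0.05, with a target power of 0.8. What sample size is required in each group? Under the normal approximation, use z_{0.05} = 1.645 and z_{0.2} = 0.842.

n = 249 per group

Cohen's d = |M₁ − M₂| / SD_pooled = |65.1 − 60.1| / 22.4 = 5.0 / 22.4 = 0.223.
For two independent groups with equal n: n = 2·((z_{α} + z_β) / d)².
z_{α} + z_β = 1.645 + 0.842 = 2.487.
n = 2 × (2.487 / 0.223)² = 2 × 11.152² = 2 × 124.38 = 248.8.
Round up to the next whole participant.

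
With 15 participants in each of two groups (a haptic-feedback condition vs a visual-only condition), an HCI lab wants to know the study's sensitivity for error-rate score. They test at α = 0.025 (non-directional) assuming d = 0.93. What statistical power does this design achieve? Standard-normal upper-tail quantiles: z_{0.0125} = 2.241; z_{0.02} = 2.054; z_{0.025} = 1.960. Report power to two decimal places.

For two equal groups, power = Φ(d·√(n/2) − z_{α/2}).
d·√(n/2) = 0.93 × √(15/2) = 0.93 × 2.739 = 2.547.
z_β = 2.547 − 2.241 = 0.306.
Power = Φ(0.306) = 0.620.

power ≈ 0.62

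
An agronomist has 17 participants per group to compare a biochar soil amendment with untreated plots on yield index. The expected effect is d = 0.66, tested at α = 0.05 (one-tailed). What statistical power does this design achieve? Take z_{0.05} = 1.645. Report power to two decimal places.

power ≈ 0.61

For two equal groups, power = Φ(d·√(n/2) − z_{α}).
d·√(n/2) = 0.66 × √(17/2) = 0.66 × 2.915 = 1.924.
z_β = 1.924 − 1.645 = 0.279.
Power = Φ(0.279) = 0.610.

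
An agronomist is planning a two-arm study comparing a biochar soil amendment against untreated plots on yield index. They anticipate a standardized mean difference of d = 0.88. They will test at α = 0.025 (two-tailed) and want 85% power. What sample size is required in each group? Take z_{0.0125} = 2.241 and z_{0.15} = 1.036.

For two independent groups with equal n: n = 2·((z_{α/2} + z_β) / d)².
z_{α/2} + z_β = 2.241 + 1.036 = 3.277.
n = 2 × (3.277 / 0.88)² = 2 × 3.724² = 2 × 13.87 = 27.7.
Round up to the next whole participant.

n = 28 per group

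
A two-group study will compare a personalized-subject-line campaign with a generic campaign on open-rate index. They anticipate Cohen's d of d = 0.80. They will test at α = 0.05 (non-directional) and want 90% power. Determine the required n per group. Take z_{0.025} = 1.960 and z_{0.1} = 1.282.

For two independent groups with equal n: n = 2·((z_{α/2} + z_β) / d)².
z_{α/2} + z_β = 1.960 + 1.282 = 3.242.
n = 2 × (3.242 / 0.80)² = 2 × 4.052² = 2 × 16.42 = 32.8.
Round up to the next whole participant.

n = 33 per group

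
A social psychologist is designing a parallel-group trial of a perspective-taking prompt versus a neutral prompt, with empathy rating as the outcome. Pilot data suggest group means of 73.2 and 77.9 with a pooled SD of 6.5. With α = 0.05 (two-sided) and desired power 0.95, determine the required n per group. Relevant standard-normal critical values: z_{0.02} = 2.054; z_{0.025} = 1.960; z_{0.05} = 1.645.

n = 50 per group

Cohen's d = |M₁ − M₂| / SD_pooled = |73.2 − 77.9| / 6.5 = 4.7 / 6.5 = 0.723.
For two independent groups with equal n: n = 2·((z_{α/2} + z_β) / d)².
z_{α/2} + z_β = 1.960 + 1.645 = 3.605.
n = 2 × (3.605 / 0.723)² = 2 × 4.986² = 2 × 24.86 = 49.7.
Round up to the next whole participant.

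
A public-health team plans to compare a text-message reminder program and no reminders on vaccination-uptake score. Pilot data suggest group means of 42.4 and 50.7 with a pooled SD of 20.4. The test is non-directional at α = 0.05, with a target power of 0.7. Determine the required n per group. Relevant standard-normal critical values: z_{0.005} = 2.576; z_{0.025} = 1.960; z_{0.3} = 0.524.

Cohen's d = |M₁ − M₂| / SD_pooled = |42.4 − 50.7| / 20.4 = 8.3 / 20.4 = 0.407.
For two independent groups with equal n: n = 2·((z_{α/2} + z_β) / d)².
z_{α/2} + z_β = 1.960 + 0.524 = 2.484.
n = 2 × (2.484 / 0.407)² = 2 × 6.103² = 2 × 37.25 = 74.5.
Round up to the next whole participant.

n = 75 per group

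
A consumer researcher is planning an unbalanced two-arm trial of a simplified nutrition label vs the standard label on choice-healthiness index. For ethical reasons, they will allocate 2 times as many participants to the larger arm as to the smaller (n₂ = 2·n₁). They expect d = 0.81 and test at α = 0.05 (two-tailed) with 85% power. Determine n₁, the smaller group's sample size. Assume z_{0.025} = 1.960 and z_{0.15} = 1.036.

n₁ = 21

With allocation ratio k = n₂/n₁ = 2, Var(x̄₁−x̄₂) = σ²(1/n₁ + 1/(k·n₁)) = σ²·(k+1)/(k·n₁).
So n₁ = (1 + 1/k)·((z_{α/2} + z_β)/d)² = 1.500 × (2.996/0.81)².
n₁ = 1.500 × 13.68 = 20.5.
Round up: n₁ = 21, giving n₂ = 2 × 21 = 42.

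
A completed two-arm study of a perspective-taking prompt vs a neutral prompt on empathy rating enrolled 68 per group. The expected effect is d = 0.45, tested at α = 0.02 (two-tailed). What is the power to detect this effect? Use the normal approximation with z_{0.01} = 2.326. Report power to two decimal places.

power ≈ 0.62

For two equal groups, power = Φ(d·√(n/2) − z_{α/2}).
d·√(n/2) = 0.45 × √(68/2) = 0.45 × 5.831 = 2.624.
z_β = 2.624 − 2.326 = 0.298.
Power = Φ(0.298) = 0.617.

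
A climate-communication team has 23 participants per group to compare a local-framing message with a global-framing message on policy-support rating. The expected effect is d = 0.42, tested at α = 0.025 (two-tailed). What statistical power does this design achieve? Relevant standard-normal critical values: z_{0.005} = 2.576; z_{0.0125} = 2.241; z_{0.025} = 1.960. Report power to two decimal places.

For two equal groups, power = Φ(d·√(n/2) − z_{α/2}).
d·√(n/2) = 0.42 × √(23/2) = 0.42 × 3.391 = 1.424.
z_β = 1.424 − 2.241 = -0.817.
Power = Φ(-0.817) = 0.207.

power ≈ 0.21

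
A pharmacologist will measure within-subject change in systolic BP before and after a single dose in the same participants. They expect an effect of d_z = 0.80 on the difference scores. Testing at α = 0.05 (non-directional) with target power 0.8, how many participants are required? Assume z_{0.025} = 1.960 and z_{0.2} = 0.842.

For a paired (one-sample on differences) test: n = ((z_{α/2} + z_β) / d)².
z_{α/2} + z_β = 1.960 + 0.842 = 2.802.
n = (2.802 / 0.80)² = 3.502² = 12.27.
Round up.

n = 13 pairs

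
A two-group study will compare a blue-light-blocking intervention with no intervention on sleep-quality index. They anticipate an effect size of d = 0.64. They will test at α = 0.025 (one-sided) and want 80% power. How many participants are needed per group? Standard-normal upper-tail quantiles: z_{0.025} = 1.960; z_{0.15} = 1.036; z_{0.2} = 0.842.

For two independent groups with equal n: n = 2·((z_{α} + z_β) / d)².
z_{α} + z_β = 1.960 + 0.842 = 2.802.
n = 2 × (2.802 / 0.64)² = 2 × 4.378² = 2 × 19.17 = 38.3.
Round up to the next whole participant.

n = 39 per group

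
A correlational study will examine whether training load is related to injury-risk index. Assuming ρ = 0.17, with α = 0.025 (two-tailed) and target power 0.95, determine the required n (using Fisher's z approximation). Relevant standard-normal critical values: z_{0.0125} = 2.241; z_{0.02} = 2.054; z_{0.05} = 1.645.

Fisher's z: C = ½·ln((1+r)/(1−r)) = ½·ln(1.4096) = 0.1717.
n = ((z_{α/2} + z_β)/C)² + 3.
(2.241 + 1.645) / 0.1717 = 3.886 / 0.1717 = 22.632.
n = 22.632² + 3 = 512.23 + 3 = 515.2.
Round up.

n = 516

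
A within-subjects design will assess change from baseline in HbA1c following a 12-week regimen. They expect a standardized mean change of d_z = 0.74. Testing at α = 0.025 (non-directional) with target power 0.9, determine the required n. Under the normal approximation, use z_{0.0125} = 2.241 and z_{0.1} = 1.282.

n = 23 pairs

For a paired (one-sample on differences) test: n = ((z_{α/2} + z_β) / d)².
z_{α/2} + z_β = 2.241 + 1.282 = 3.523.
n = (3.523 / 0.74)² = 4.761² = 22.67.
Round up.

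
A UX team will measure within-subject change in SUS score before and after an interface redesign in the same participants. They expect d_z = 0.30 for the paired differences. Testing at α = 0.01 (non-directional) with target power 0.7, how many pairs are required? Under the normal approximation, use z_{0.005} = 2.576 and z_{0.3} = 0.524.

n = 107 pairs

For a paired (one-sample on differences) test: n = ((z_{α/2} + z_β) / d)².
z_{α/2} + z_β = 2.576 + 0.524 = 3.100.
n = (3.100 / 0.30)² = 10.333² = 106.78.
Round up.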